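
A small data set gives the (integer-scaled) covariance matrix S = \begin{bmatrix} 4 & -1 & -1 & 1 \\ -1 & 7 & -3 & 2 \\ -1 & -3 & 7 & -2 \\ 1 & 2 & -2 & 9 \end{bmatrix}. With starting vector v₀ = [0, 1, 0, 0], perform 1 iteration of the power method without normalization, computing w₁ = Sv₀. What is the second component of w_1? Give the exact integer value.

w1 = Sv₀ = (4·0 + (-1)·1 + (-1)·0 + 1·0; (-1)·0 + 7·1 + (-3)·0 + 2·0; (-1)·0 + (-3)·1 + 7·0 + (-2)·0; 1·0 + 2·1 + (-2)·0 + 9·0) = (-1, 7, -3, 2)
The requested component of w1 is 7.

7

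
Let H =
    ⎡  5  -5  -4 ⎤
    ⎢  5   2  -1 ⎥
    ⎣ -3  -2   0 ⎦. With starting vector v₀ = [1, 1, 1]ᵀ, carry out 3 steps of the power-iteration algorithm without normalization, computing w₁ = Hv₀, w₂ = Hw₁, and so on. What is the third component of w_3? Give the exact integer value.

96

w1 = Hv₀ = (-4, 6, -5)
w2 = Hw1 = (-30, -3, 0)
w3 = Hw2 = (-135, -156, 96)
The requested component of w3 is 96.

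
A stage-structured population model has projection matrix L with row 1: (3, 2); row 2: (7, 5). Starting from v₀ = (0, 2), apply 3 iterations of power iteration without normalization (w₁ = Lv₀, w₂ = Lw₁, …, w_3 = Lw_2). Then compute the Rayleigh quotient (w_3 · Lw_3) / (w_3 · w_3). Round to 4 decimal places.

7.8730

w1 = Lv₀ = (3·0 + 2·2; 7·0 + 5·2) = (4, 10)
w2 = Lw1 = (3·4 + 2·10; 7·4 + 5·10) = (32, 78)
w3 = Lw2 = (252, 614)
Lw3 = (1984, 4834)
w3·Lw3 = 252·1984 + 614·4834 = 3468044; w3·w3 = 252·252 + 614·614 = 440500
λ ≈ 3468044/440500 = 7.8730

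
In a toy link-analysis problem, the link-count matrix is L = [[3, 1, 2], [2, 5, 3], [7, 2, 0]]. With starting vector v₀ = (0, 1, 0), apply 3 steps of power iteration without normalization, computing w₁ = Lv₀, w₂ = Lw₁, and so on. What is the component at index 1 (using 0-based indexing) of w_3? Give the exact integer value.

w1 = Lv₀ = (1, 5, 2)
w2 = Lw1 = (12, 33, 17)
w3 = Lw2 = (103, 240, 150)
The requested component of w3 is 240.

240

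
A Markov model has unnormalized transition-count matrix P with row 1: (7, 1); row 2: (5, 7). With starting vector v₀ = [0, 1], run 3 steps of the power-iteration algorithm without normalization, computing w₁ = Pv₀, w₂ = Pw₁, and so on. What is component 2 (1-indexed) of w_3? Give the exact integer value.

w1 = Pv₀ = (7·0 + 1·1; 5·0 + 7·1) = (1, 7)
w2 = Pw1 = (7·1 + 1·7; 5·1 + 7·7) = (14, 54)
w3 = Pw2 = (152, 448)
The requested component of w3 is 448.

448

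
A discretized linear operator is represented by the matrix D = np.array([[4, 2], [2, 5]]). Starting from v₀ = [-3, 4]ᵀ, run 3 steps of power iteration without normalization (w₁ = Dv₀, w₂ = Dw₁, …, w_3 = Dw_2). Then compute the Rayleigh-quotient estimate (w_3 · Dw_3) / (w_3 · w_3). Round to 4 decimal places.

λ ≈ 6.4185

w1 = Dv₀ = (-4, 14)
w2 = Dw1 = (12, 62)
w3 = Dw2 = (172, 334)
Dw3 = (1356, 2014)
w3·Dw3 = 172·1356 + 334·2014 = 905908; w3·w3 = 172·172 + 334·334 = 141140
λ ≈ 905908/141140 = 6.4185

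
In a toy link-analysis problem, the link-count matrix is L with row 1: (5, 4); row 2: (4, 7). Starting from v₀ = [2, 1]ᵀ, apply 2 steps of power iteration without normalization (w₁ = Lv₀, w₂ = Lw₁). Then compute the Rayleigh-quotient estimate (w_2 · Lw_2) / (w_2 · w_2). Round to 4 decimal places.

10.1209

w1 = Lv₀ = (14, 15)
w2 = Lw1 = (130, 161)
Lw2 = (1294, 1647)
w2·Lw2 = 130·1294 + 161·1647 = 433387; w2·w2 = 130·130 + 161·161 = 42821
λ ≈ 433387/42821 = 10.1209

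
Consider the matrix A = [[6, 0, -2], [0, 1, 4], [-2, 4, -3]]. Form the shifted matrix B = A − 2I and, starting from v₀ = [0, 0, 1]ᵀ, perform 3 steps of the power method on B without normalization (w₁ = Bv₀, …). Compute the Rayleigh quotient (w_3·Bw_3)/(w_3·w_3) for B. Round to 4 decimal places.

μ ≈ -7.6631

B = A − 2I has rows (4, 0, -2); (0, -1, 4); (-2, 4, -5)
w1 = Bv₀ = (4·0 + 0·0 + (-2)·1; 0·0 + (-1)·0 + 4·1; (-2)·0 + 4·0 + (-5)·1) = (-2, 4, -5)
w2 = Bw1 = (4·(-2) + 0·4 + (-2)·(-5); 0·(-2) + (-1)·4 + 4·(-5); (-2)·(-2) + 4·4 + (-5)·(-5)) = (2, -24, 45)
w3 = Bw2 = (-82, 204, -325)
Bw3 = (322, -1504, 2605)
w3·Bw3 = -1179845; w3·w3 = 153965; μ ≈ -1179845/153965 = -7.6631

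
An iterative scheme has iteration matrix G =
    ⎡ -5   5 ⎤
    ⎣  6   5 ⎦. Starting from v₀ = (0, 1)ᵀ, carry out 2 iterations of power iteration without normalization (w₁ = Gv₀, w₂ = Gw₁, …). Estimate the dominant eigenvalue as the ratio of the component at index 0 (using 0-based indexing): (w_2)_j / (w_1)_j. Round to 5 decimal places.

w1 = Gv₀ = ((-5)·0 + 5·1; 6·0 + 5·1) = (5, 5)
w2 = Gw1 = ((-5)·5 + 5·5; 6·5 + 5·5) = (0, 55)
Ratio at component: 0 / 5 = 0.00000

λ ≈ 0.00000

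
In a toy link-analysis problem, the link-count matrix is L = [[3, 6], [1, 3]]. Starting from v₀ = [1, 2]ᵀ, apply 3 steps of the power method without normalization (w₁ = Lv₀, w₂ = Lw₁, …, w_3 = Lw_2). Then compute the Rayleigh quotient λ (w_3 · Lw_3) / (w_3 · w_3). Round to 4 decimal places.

5.4519

w1 = Lv₀ = (3·1 + 6·2; 1·1 + 3·2) = (15, 7)
w2 = Lw1 = (3·15 + 6·7; 1·15 + 3·7) = (87, 36)
w3 = Lw2 = (477, 195)
Lw3 = (2601, 1062)
w3·Lw3 = 477·2601 + 195·1062 = 1447767; w3·w3 = 477·477 + 195·195 = 265554
λ ≈ 1447767/265554 = 5.4519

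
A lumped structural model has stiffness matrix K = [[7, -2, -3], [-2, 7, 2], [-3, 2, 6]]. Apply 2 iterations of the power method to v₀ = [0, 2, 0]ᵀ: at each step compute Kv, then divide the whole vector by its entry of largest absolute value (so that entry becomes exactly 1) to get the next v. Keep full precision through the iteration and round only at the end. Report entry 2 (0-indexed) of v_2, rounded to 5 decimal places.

0.56140

Kv0 = (-4.000000, 14.000000, 4.000000); divide by 14.000000 → v1 = (-0.285714, 1.000000, 0.285714)
Kv1 = (-4.857143, 8.142857, 4.571429); divide by 8.142857 → v2 = (-0.596491, 1.000000, 0.561404)
Requested entry of v2: 64/114 = 0.56140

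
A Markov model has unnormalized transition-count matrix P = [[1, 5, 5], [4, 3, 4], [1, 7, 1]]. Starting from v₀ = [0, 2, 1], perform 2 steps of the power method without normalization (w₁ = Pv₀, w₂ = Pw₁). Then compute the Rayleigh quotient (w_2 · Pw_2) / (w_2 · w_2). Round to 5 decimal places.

10.27063

w1 = Pv₀ = (1·0 + 5·2 + 5·1; 4·0 + 3·2 + 4·1; 1·0 + 7·2 + 1·1) = (15, 10, 15)
w2 = Pw1 = (1·15 + 5·10 + 5·15; 4·15 + 3·10 + 4·15; 1·15 + 7·10 + 1·15) = (140, 150, 100)
Pw2 = (1390, 1410, 1290)
w2·Pw2 = 140·1390 + 150·1410 + 100·1290 = 535100; w2·w2 = 140·140 + 150·150 + 100·100 = 52100
λ ≈ 535100/52100 = 10.27063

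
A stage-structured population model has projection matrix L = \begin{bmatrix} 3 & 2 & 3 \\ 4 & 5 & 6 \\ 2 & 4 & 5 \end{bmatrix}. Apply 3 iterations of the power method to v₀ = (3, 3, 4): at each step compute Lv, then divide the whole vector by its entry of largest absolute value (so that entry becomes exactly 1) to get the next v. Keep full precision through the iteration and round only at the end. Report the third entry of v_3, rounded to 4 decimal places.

0.7609

Lv0 = (27.00000, 51.00000, 38.00000); divide by 51.00000 → v1 = (0.52941, 1.00000, 0.74510)
Lv1 = (5.82353, 11.58824, 8.78431); divide by 11.58824 → v2 = (0.50254, 1.00000, 0.75804)
Lv2 = (5.78173, 11.55838, 8.79526); divide by 11.55838 → v3 = (0.50022, 1.00000, 0.76094)
Requested entry of v3: 5198/6831 = 0.7609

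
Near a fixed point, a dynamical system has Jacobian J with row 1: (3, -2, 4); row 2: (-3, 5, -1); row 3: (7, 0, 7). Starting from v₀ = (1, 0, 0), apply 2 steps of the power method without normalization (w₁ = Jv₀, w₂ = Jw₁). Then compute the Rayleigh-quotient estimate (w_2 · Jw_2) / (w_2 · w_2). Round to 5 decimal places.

w1 = Jv₀ = (3, -3, 7)
w2 = Jw1 = (43, -31, 70)
Jw2 = (471, -354, 791)
w2·Jw2 = 43·471 + (-31)·(-354) + 70·791 = 86597; w2·w2 = 43·43 + (-31)·(-31) + 70·70 = 7710
λ ≈ 86597/7710 = 11.23178

11.23178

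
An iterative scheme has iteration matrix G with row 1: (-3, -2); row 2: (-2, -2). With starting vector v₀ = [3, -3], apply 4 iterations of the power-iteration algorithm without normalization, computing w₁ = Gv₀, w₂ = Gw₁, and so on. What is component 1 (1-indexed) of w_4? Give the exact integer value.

177

w1 = Gv₀ = (-3, 0)
w2 = Gw1 = (9, 6)
w3 = Gw2 = (-39, -30)
w4 = Gw3 = (177, 138)
The requested component of w4 is 177.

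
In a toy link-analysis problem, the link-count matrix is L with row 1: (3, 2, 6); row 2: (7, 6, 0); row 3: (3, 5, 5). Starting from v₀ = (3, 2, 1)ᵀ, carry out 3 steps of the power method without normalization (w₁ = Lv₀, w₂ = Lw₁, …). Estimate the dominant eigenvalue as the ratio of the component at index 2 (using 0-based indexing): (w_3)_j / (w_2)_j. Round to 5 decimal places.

λ ≈ 12.18129

w1 = Lv₀ = (3·3 + 2·2 + 6·1; 7·3 + 6·2 + 0·1; 3·3 + 5·2 + 5·1) = (19, 33, 24)
w2 = Lw1 = (3·19 + 2·33 + 6·24; 7·19 + 6·33 + 0·24; 3·19 + 5·33 + 5·24) = (267, 331, 342)
w3 = Lw2 = (3515, 3855, 4166)
Ratio at component: 4166 / 342 = 12.18129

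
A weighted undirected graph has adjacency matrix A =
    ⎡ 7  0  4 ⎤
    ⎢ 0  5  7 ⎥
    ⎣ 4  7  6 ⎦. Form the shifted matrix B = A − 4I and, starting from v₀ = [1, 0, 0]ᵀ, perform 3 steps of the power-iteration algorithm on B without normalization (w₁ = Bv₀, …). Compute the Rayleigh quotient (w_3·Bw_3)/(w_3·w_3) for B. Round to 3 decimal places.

B = A − 4I has rows (3, 0, 4); (0, 1, 7); (4, 7, 2)
w1 = Bv₀ = (3·1 + 0·0 + 4·0; 0·1 + 1·0 + 7·0; 4·1 + 7·0 + 2·0) = (3, 0, 4)
w2 = Bw1 = (3·3 + 0·0 + 4·4; 0·3 + 1·0 + 7·4; 4·3 + 7·0 + 2·4) = (25, 28, 20)
w3 = Bw2 = (155, 168, 336)
Bw3 = (1809, 2520, 2468)
w3·Bw3 = 1533003; w3·w3 = 165145; μ ≈ 1533003/165145 = 9.283

μ ≈ 9.283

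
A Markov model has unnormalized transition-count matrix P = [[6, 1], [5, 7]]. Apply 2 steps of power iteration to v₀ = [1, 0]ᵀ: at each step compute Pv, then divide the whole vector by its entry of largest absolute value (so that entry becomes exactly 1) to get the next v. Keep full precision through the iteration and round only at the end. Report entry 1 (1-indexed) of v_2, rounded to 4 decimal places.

Pv0 = (6.00000, 5.00000); divide by 6.00000 → v1 = (1.00000, 0.83333)
Pv1 = (6.83333, 10.83333); divide by 10.83333 → v2 = (0.63077, 1.00000)
Requested entry of v2: 41/65 = 0.6308

0.6308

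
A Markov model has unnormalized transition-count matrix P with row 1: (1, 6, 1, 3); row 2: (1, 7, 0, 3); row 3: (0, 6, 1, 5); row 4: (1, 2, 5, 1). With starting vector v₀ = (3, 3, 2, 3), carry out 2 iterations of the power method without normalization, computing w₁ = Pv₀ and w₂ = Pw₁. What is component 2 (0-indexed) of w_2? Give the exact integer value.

w1 = Pv₀ = (32, 33, 35, 22)
w2 = Pw1 = (331, 329, 343, 295)
The requested component of w2 is 343.

343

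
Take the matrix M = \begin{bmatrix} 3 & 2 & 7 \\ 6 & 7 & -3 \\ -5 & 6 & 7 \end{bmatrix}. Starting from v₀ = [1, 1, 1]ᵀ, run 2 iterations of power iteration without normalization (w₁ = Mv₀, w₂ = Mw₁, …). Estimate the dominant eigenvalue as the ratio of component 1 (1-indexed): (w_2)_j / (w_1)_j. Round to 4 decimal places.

w1 = Mv₀ = (3·1 + 2·1 + 7·1; 6·1 + 7·1 + (-3)·1; (-5)·1 + 6·1 + 7·1) = (12, 10, 8)
w2 = Mw1 = (3·12 + 2·10 + 7·8; 6·12 + 7·10 + (-3)·8; (-5)·12 + 6·10 + 7·8) = (112, 118, 56)
Ratio at component: 112 / 12 = 9.3333

9.3333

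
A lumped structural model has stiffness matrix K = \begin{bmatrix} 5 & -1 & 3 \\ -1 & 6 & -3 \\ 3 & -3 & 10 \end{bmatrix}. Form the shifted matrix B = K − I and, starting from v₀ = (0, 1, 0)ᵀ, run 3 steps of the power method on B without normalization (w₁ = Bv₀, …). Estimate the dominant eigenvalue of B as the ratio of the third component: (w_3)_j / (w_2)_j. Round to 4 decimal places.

B = K − I has rows (4, -1, 3); (-1, 5, -3); (3, -3, 9)
w1 = Bv₀ = (4·0 + (-1)·1 + 3·0; (-1)·0 + 5·1 + (-3)·0; 3·0 + (-3)·1 + 9·0) = (-1, 5, -3)
w2 = Bw1 = (4·(-1) + (-1)·5 + 3·(-3); (-1)·(-1) + 5·5 + (-3)·(-3); 3·(-1) + (-3)·5 + 9·(-3)) = (-18, 35, -45)
w3 = Bw2 = (-242, 328, -564)
Ratio: -564/-45 = 12.5333

12.5333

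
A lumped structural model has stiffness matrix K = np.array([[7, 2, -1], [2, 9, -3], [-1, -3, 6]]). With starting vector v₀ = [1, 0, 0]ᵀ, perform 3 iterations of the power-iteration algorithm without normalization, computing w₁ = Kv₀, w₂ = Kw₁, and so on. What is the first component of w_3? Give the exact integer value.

w1 = Kv₀ = (7, 2, -1)
w2 = Kw1 = (54, 35, -19)
w3 = Kw2 = (467, 480, -273)
The requested component of w3 is 467.

467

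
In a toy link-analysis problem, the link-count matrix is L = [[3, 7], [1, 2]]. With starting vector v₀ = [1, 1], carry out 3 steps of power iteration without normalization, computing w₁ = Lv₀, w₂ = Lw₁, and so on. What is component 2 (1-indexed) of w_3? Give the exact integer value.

w1 = Lv₀ = (10, 3)
w2 = Lw1 = (51, 16)
w3 = Lw2 = (265, 83)
The requested component of w3 is 83.

83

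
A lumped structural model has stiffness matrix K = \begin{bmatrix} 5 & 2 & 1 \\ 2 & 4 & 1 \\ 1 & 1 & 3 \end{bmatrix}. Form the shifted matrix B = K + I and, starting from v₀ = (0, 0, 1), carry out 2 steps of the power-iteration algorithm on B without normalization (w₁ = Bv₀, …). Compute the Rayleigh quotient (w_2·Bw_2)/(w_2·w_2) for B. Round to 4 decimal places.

B = K + I has rows (6, 2, 1); (2, 5, 1); (1, 1, 4)
w1 = Bv₀ = (1, 1, 4)
w2 = Bw1 = (12, 11, 18)
Bw2 = (112, 97, 95)
w2·Bw2 = 4121; w2·w2 = 589; μ ≈ 4121/589 = 6.9966

6.9966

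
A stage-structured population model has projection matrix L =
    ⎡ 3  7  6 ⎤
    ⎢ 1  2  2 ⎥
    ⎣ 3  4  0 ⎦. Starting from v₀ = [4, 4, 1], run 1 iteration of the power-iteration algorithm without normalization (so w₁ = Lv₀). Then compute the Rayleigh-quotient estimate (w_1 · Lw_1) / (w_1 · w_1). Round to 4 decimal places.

w1 = Lv₀ = (3·4 + 7·4 + 6·1; 1·4 + 2·4 + 2·1; 3·4 + 4·4 + 0·1) = (46, 14, 28)
Lw1 = (404, 130, 194)
w1·Lw1 = 46·404 + 14·130 + 28·194 = 25836; w1·w1 = 46·46 + 14·14 + 28·28 = 3096
λ ≈ 25836/3096 = 8.3450

λ ≈ 8.3450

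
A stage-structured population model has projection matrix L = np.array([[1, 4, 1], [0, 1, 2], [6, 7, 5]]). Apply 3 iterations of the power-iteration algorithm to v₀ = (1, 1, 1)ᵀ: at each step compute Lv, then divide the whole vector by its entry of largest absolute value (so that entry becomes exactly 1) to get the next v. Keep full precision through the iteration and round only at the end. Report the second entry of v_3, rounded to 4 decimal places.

0.2721

Lv0 = (6.00000, 3.00000, 18.00000); divide by 18.00000 → v1 = (0.33333, 0.16667, 1.00000)
Lv1 = (2.00000, 2.16667, 8.16667); divide by 8.16667 → v2 = (0.24490, 0.26531, 1.00000)
Lv2 = (2.30612, 2.26531, 8.32653); divide by 8.32653 → v3 = (0.27696, 0.27206, 1.00000)
Requested entry of v3: 333/1224 = 0.2721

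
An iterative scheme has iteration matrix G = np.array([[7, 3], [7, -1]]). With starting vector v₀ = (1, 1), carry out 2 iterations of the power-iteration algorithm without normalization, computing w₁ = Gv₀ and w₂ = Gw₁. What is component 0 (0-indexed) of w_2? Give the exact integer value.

88

w1 = Gv₀ = (10, 6)
w2 = Gw1 = (88, 64)
The requested component of w2 is 88.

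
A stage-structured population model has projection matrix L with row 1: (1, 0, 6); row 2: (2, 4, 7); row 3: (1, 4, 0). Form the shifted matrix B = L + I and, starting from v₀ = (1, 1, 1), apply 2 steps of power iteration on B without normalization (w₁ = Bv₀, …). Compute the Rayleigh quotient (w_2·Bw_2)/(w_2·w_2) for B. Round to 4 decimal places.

B = L + I has rows (2, 0, 6); (2, 5, 7); (1, 4, 1)
w1 = Bv₀ = (2·1 + 0·1 + 6·1; 2·1 + 5·1 + 7·1; 1·1 + 4·1 + 1·1) = (8, 14, 6)
w2 = Bw1 = (2·8 + 0·14 + 6·6; 2·8 + 5·14 + 7·6; 1·8 + 4·14 + 1·6) = (52, 128, 70)
Bw2 = (524, 1234, 634)
w2·Bw2 = 229580; w2·w2 = 23988; μ ≈ 229580/23988 = 9.5706

μ ≈ 9.5706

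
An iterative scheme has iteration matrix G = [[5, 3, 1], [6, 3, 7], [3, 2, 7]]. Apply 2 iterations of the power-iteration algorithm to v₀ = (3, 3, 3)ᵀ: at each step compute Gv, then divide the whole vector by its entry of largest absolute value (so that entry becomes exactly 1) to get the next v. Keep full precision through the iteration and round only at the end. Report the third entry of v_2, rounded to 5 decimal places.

Gv0 = (27.000000, 48.000000, 36.000000); divide by 48.000000 → v1 = (0.562500, 1.000000, 0.750000)
Gv1 = (6.562500, 11.625000, 8.937500); divide by 11.625000 → v2 = (0.564516, 1.000000, 0.768817)
Requested entry of v2: 429/558 = 0.76882

0.76882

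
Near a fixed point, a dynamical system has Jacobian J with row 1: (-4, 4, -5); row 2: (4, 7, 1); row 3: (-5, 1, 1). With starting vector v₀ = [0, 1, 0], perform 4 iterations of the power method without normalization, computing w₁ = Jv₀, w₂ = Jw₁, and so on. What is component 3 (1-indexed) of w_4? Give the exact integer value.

-983

w1 = Jv₀ = ((-4)·0 + 4·1 + (-5)·0; 4·0 + 7·1 + 1·0; (-5)·0 + 1·1 + 1·0) = (4, 7, 1)
w2 = Jw1 = ((-4)·4 + 4·7 + (-5)·1; 4·4 + 7·7 + 1·1; (-5)·4 + 1·7 + 1·1) = (7, 66, -12)
w3 = Jw2 = (296, 478, 19)
w4 = Jw3 = (633, 4549, -983)
The requested component of w4 is -983.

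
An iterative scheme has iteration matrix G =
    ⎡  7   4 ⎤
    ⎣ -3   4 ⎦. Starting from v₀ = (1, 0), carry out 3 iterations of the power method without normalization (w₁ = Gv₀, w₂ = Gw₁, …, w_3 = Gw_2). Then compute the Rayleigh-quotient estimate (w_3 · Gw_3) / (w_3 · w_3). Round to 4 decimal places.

4.2331

w1 = Gv₀ = (7·1 + 4·0; (-3)·1 + 4·0) = (7, -3)
w2 = Gw1 = (7·7 + 4·(-3); (-3)·7 + 4·(-3)) = (37, -33)
w3 = Gw2 = (127, -243)
Gw3 = (-83, -1353)
w3·Gw3 = 127·(-83) + (-243)·(-1353) = 318238; w3·w3 = 127·127 + (-243)·(-243) = 75178
λ ≈ 318238/75178 = 4.2331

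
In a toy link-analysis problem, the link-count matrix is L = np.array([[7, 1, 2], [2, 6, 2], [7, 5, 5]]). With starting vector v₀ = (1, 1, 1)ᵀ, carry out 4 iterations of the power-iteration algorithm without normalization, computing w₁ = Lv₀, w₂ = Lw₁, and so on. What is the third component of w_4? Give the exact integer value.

w1 = Lv₀ = (10, 10, 17)
w2 = Lw1 = (114, 114, 205)
w3 = Lw2 = (1322, 1322, 2393)
w4 = Lw3 = (15362, 15362, 27829)
The requested component of w4 is 27829.

27829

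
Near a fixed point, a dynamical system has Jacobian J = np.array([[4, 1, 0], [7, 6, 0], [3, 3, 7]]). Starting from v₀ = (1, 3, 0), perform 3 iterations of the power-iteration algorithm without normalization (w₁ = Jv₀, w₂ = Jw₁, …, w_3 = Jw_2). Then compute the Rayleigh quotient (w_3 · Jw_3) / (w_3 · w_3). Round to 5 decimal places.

λ ≈ 9.11609

w1 = Jv₀ = (7, 25, 12)
w2 = Jw1 = (53, 199, 180)
w3 = Jw2 = (411, 1565, 2016)
Jw3 = (3209, 12267, 20040)
w3·Jw3 = 411·3209 + 1565·12267 + 2016·20040 = 60917394; w3·w3 = 411·411 + 1565·1565 + 2016·2016 = 6682402
λ ≈ 60917394/6682402 = 9.11609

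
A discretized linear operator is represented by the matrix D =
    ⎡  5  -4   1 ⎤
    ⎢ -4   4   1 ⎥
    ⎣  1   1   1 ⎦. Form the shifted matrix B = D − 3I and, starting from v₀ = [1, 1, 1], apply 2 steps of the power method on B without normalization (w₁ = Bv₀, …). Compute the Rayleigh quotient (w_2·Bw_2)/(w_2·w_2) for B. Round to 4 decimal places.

-1.7551

B = D − 3I has rows (2, -4, 1); (-4, 1, 1); (1, 1, -2)
w1 = Bv₀ = (-1, -2, 0)
w2 = Bw1 = (6, 2, -3)
Bw2 = (1, -25, 14)
w2·Bw2 = -86; w2·w2 = 49; μ ≈ -86/49 = -1.7551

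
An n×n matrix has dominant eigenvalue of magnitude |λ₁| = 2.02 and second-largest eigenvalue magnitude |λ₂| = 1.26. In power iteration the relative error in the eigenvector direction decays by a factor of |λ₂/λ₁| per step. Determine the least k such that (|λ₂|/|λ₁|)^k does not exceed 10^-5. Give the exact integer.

25

|λ₂/λ₁| = 1.26/2.02 = 0.62376
Need k ≥ ln(10^-5) / ln(0.62376) = -11.5129 / -0.4720 ≈ 24.393
Smallest integer k satisfying the bound: 25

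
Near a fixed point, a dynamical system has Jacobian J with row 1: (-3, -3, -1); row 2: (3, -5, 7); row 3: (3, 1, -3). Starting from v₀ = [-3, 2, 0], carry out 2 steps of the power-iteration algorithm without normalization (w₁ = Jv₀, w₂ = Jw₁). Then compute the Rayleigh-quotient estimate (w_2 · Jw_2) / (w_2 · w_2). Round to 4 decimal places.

λ ≈ -3.0000

w1 = Jv₀ = ((-3)·(-3) + (-3)·2 + (-1)·0; 3·(-3) + (-5)·2 + 7·0; 3·(-3) + 1·2 + (-3)·0) = (3, -19, -7)
w2 = Jw1 = ((-3)·3 + (-3)·(-19) + (-1)·(-7); 3·3 + (-5)·(-19) + 7·(-7); 3·3 + 1·(-19) + (-3)·(-7)) = (55, 55, 11)
Jw2 = (-341, -33, 187)
w2·Jw2 = 55·(-341) + 55·(-33) + 11·187 = -18513; w2·w2 = 55·55 + 55·55 + 11·11 = 6171
λ ≈ -18513/6171 = -3.0000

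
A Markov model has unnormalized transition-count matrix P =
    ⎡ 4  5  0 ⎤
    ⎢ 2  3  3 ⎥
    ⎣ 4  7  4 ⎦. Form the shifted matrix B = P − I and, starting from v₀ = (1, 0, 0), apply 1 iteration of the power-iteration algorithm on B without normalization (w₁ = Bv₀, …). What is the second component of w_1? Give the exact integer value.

B = P − I has rows (3, 5, 0); (2, 2, 3); (4, 7, 3)
w1 = Bv₀ = (3, 2, 4)
Requested component of w1: 2

2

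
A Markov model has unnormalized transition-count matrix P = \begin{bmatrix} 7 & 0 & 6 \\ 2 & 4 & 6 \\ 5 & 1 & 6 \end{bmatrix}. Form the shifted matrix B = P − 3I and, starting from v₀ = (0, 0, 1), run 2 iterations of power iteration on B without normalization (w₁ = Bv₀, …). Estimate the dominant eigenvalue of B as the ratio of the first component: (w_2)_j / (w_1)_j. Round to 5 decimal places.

B = P − 3I has rows (4, 0, 6); (2, 1, 6); (5, 1, 3)
w1 = Bv₀ = (6, 6, 3)
w2 = Bw1 = (42, 36, 45)
Ratio: 42/6 = 7.00000

7.00000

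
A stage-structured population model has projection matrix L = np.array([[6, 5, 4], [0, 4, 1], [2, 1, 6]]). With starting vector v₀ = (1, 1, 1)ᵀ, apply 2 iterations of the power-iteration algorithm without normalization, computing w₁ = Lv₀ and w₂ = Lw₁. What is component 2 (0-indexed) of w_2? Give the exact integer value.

w1 = Lv₀ = (15, 5, 9)
w2 = Lw1 = (151, 29, 89)
The requested component of w2 is 89.

89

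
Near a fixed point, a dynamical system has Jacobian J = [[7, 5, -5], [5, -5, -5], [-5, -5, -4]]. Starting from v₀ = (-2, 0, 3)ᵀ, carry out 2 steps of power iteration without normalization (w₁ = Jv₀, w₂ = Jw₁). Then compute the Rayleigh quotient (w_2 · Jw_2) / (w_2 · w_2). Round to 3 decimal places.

λ ≈ 7.517

w1 = Jv₀ = (-29, -25, -2)
w2 = Jw1 = (-318, -10, 278)
Jw2 = (-3666, -2930, 528)
w2·Jw2 = (-318)·(-3666) + (-10)·(-2930) + 278·528 = 1341872; w2·w2 = (-318)·(-318) + (-10)·(-10) + 278·278 = 178508
λ ≈ 1341872/178508 = 7.517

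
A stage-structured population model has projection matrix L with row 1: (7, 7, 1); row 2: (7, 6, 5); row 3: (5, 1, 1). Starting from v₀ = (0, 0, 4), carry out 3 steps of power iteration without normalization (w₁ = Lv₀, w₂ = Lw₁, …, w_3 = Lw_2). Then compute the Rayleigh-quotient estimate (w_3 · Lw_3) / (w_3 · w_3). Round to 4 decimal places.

w1 = Lv₀ = (7·0 + 7·0 + 1·4; 7·0 + 6·0 + 5·4; 5·0 + 1·0 + 1·4) = (4, 20, 4)
w2 = Lw1 = (7·4 + 7·20 + 1·4; 7·4 + 6·20 + 5·4; 5·4 + 1·20 + 1·4) = (172, 168, 44)
w3 = Lw2 = (2424, 2432, 1072)
Lw3 = (35064, 36920, 15624)
w3·Lw3 = 2424·35064 + 2432·36920 + 1072·15624 = 191533504; w3·w3 = 2424·2424 + 2432·2432 + 1072·1072 = 12939584
λ ≈ 191533504/12939584 = 14.8021

14.8021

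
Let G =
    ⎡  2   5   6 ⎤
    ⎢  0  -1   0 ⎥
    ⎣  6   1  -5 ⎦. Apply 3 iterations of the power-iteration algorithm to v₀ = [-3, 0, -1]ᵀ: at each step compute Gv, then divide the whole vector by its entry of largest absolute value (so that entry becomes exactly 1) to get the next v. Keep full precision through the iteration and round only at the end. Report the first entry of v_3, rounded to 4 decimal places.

Gv0 = (-12.00000, 0.00000, -13.00000); divide by -13.00000 → v1 = (0.92308, 0.00000, 1.00000)
Gv1 = (7.84615, 0.00000, 0.53846); divide by 7.84615 → v2 = (1.00000, 0.00000, 0.06863)
Gv2 = (2.41176, 0.00000, 5.65686); divide by 5.65686 → v3 = (0.42634, 0.00000, 1.00000)
Requested entry of v3: -246/-577 = 0.4263

0.4263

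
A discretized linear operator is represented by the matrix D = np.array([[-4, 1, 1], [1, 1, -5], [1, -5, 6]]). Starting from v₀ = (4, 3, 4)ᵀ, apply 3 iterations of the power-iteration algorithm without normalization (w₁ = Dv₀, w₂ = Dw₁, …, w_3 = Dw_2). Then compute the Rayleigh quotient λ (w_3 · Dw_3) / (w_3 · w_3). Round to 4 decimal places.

λ ≈ 8.9663

w1 = Dv₀ = ((-4)·4 + 1·3 + 1·4; 1·4 + 1·3 + (-5)·4; 1·4 + (-5)·3 + 6·4) = (-9, -13, 13)
w2 = Dw1 = ((-4)·(-9) + 1·(-13) + 1·13; 1·(-9) + 1·(-13) + (-5)·13; 1·(-9) + (-5)·(-13) + 6·13) = (36, -87, 134)
w3 = Dw2 = (-97, -721, 1275)
Dw3 = (942, -7193, 11158)
w3·Dw3 = (-97)·942 + (-721)·(-7193) + 1275·11158 = 19321229; w3·w3 = (-97)·(-97) + (-721)·(-721) + 1275·1275 = 2154875
λ ≈ 19321229/2154875 = 8.9663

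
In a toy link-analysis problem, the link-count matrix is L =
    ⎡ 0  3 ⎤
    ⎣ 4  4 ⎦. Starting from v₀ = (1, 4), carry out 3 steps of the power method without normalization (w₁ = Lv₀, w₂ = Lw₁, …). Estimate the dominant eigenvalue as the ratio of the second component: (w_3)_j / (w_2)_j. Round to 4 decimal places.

w1 = Lv₀ = (0·1 + 3·4; 4·1 + 4·4) = (12, 20)
w2 = Lw1 = (0·12 + 3·20; 4·12 + 4·20) = (60, 128)
w3 = Lw2 = (384, 752)
Ratio at component: 752 / 128 = 5.8750

5.8750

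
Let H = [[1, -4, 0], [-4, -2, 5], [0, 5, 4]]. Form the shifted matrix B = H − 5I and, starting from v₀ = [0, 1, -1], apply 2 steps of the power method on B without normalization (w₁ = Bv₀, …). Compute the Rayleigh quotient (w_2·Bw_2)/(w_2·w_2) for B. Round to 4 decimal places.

-11.4942

B = H − 5I has rows (-4, -4, 0); (-4, -7, 5); (0, 5, -1)
w1 = Bv₀ = ((-4)·0 + (-4)·1 + 0·(-1); (-4)·0 + (-7)·1 + 5·(-1); 0·0 + 5·1 + (-1)·(-1)) = (-4, -12, 6)
w2 = Bw1 = ((-4)·(-4) + (-4)·(-12) + 0·6; (-4)·(-4) + (-7)·(-12) + 5·6; 0·(-4) + 5·(-12) + (-1)·6) = (64, 130, -66)
Bw2 = (-776, -1496, 716)
w2·Bw2 = -291400; w2·w2 = 25352; μ ≈ -291400/25352 = -11.4942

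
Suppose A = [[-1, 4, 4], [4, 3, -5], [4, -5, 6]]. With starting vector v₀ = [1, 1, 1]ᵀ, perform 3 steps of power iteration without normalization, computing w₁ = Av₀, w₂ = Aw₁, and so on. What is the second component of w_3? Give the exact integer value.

w1 = Av₀ = ((-1)·1 + 4·1 + 4·1; 4·1 + 3·1 + (-5)·1; 4·1 + (-5)·1 + 6·1) = (7, 2, 5)
w2 = Aw1 = ((-1)·7 + 4·2 + 4·5; 4·7 + 3·2 + (-5)·5; 4·7 + (-5)·2 + 6·5) = (21, 9, 48)
w3 = Aw2 = (207, -129, 327)
The requested component of w3 is -129.

-129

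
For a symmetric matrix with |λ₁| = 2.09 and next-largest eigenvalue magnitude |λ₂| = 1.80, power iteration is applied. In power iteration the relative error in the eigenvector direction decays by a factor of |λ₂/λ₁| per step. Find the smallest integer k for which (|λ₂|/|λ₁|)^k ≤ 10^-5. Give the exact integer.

|λ₂/λ₁| = 1.80/2.09 = 0.86124
Need k ≥ ln(10^-5) / ln(0.86124) = -11.5129 / -0.1494 ≈ 77.073
Smallest integer k satisfying the bound: 78

78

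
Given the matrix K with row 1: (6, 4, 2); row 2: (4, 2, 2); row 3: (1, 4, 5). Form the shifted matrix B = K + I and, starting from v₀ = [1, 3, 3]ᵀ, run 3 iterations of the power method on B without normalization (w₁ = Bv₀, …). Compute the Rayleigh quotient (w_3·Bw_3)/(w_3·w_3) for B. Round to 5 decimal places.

μ ≈ 11.09931

B = K + I has rows (7, 4, 2); (4, 3, 2); (1, 4, 6)
w1 = Bv₀ = (25, 19, 31)
w2 = Bw1 = (313, 219, 287)
w3 = Bw2 = (3641, 2483, 2911)
Bw3 = (41241, 27835, 31039)
w3·Bw3 = 309627315; w3·w3 = 27896091; μ ≈ 309627315/27896091 = 11.09931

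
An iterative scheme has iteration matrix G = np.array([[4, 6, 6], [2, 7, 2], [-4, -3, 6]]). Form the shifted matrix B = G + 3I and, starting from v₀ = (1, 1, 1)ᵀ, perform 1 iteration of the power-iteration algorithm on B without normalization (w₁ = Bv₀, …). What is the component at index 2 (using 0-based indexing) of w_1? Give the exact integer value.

B = G + 3I has rows (7, 6, 6); (2, 10, 2); (-4, -3, 9)
w1 = Bv₀ = (7·1 + 6·1 + 6·1; 2·1 + 10·1 + 2·1; (-4)·1 + (-3)·1 + 9·1) = (19, 14, 2)
Requested component of w1: 2

2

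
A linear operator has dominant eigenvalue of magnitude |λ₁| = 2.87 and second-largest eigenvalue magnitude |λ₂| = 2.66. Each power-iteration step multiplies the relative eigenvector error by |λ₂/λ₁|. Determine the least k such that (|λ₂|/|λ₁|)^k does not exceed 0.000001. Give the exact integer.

|λ₂/λ₁| = 2.66/2.87 = 0.92683
Need k ≥ ln(0.000001) / ln(0.92683) = -13.8155 / -0.0760 ≈ 181.817
Smallest integer k satisfying the bound: 182

182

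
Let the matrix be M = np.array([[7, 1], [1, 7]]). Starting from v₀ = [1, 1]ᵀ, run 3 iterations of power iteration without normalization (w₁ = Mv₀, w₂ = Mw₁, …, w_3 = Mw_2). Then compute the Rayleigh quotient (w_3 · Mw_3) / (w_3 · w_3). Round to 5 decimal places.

w1 = Mv₀ = (8, 8)
w2 = Mw1 = (64, 64)
w3 = Mw2 = (512, 512)
Mw3 = (4096, 4096)
w3·Mw3 = 512·4096 + 512·4096 = 4194304; w3·w3 = 512·512 + 512·512 = 524288
λ ≈ 4194304/524288 = 8.00000

8.00000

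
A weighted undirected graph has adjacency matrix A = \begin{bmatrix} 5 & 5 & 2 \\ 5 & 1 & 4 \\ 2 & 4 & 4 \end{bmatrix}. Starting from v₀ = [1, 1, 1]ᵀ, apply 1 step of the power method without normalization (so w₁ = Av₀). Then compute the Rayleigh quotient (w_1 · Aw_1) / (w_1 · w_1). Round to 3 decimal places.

λ ≈ 10.756

w1 = Av₀ = (12, 10, 10)
Aw1 = (130, 110, 104)
w1·Aw1 = 12·130 + 10·110 + 10·104 = 3700; w1·w1 = 12·12 + 10·10 + 10·10 = 344
λ ≈ 3700/344 = 10.756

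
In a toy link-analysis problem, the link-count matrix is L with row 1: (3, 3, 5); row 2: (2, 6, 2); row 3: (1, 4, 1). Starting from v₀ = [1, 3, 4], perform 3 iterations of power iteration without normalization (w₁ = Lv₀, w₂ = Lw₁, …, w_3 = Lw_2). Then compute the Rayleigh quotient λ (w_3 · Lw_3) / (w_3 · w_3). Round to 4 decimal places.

λ ≈ 9.1743

w1 = Lv₀ = (3·1 + 3·3 + 5·4; 2·1 + 6·3 + 2·4; 1·1 + 4·3 + 1·4) = (32, 28, 17)
w2 = Lw1 = (3·32 + 3·28 + 5·17; 2·32 + 6·28 + 2·17; 1·32 + 4·28 + 1·17) = (265, 266, 161)
w3 = Lw2 = (2398, 2448, 1490)
Lw3 = (21988, 22464, 13680)
w3·Lw3 = 2398·21988 + 2448·22464 + 1490·13680 = 128102296; w3·w3 = 2398·2398 + 2448·2448 + 1490·1490 = 13963208
λ ≈ 128102296/13963208 = 9.1743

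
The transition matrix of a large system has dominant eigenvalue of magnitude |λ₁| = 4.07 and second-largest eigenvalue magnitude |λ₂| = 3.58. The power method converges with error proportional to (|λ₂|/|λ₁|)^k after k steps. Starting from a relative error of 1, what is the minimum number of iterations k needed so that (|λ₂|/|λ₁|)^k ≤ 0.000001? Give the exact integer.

|λ₂/λ₁| = 3.58/4.07 = 0.87961
Need k ≥ ln(0.000001) / ln(0.87961) = -13.8155 / -0.1283 ≈ 107.698
Smallest integer k satisfying the bound: 108

108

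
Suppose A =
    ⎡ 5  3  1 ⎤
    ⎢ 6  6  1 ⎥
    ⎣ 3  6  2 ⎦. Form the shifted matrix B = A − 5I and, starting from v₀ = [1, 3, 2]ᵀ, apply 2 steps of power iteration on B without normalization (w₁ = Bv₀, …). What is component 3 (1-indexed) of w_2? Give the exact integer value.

54

B = A − 5I has rows (0, 3, 1); (6, 1, 1); (3, 6, -3)
w1 = Bv₀ = (0·1 + 3·3 + 1·2; 6·1 + 1·3 + 1·2; 3·1 + 6·3 + (-3)·2) = (11, 11, 15)
w2 = Bw1 = (0·11 + 3·11 + 1·15; 6·11 + 1·11 + 1·15; 3·11 + 6·11 + (-3)·15) = (48, 92, 54)
Requested component of w2: 54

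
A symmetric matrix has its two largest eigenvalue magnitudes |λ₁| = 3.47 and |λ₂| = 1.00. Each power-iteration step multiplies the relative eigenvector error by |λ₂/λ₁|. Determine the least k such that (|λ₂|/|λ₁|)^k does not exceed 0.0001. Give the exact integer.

|λ₂/λ₁| = 1.00/3.47 = 0.28818
Need k ≥ ln(0.0001) / ln(0.28818) = -9.2103 / -1.2442 ≈ 7.403
Smallest integer k satisfying the bound: 8

8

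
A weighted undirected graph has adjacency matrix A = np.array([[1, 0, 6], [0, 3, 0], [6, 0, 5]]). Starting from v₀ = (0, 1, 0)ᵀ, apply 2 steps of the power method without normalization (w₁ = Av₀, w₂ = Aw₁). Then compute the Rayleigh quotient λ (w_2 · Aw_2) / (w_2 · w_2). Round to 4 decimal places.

w1 = Av₀ = (1·0 + 0·1 + 6·0; 0·0 + 3·1 + 0·0; 6·0 + 0·1 + 5·0) = (0, 3, 0)
w2 = Aw1 = (1·0 + 0·3 + 6·0; 0·0 + 3·3 + 0·0; 6·0 + 0·3 + 5·0) = (0, 9, 0)
Aw2 = (0, 27, 0)
w2·Aw2 = 0·0 + 9·27 + 0·0 = 243; w2·w2 = 0·0 + 9·9 + 0·0 = 81
λ ≈ 243/81 = 3.0000

3.0000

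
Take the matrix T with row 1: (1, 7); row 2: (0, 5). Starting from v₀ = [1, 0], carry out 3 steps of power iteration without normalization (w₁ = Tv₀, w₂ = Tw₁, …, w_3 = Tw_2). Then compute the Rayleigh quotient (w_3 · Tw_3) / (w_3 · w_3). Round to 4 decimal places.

w1 = Tv₀ = (1·1 + 7·0; 0·1 + 5·0) = (1, 0)
w2 = Tw1 = (1·1 + 7·0; 0·1 + 5·0) = (1, 0)
w3 = Tw2 = (1, 0)
Tw3 = (1, 0)
w3·Tw3 = 1·1 + 0·0 = 1; w3·w3 = 1·1 + 0·0 = 1
λ ≈ 1/1 = 1.0000

1.0000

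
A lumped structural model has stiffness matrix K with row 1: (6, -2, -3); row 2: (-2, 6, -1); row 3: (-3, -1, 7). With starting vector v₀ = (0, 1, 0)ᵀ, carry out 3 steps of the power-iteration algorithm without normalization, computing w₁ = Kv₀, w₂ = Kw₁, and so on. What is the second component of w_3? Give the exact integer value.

295

w1 = Kv₀ = (6·0 + (-2)·1 + (-3)·0; (-2)·0 + 6·1 + (-1)·0; (-3)·0 + (-1)·1 + 7·0) = (-2, 6, -1)
w2 = Kw1 = (6·(-2) + (-2)·6 + (-3)·(-1); (-2)·(-2) + 6·6 + (-1)·(-1); (-3)·(-2) + (-1)·6 + 7·(-1)) = (-21, 41, -7)
w3 = Kw2 = (-187, 295, -27)
The requested component of w3 is 295.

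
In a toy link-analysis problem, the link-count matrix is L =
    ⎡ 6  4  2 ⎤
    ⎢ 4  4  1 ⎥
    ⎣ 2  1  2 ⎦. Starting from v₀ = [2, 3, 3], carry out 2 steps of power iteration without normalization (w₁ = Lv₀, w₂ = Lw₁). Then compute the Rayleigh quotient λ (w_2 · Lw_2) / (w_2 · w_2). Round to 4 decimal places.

λ ≈ 9.7447

w1 = Lv₀ = (6·2 + 4·3 + 2·3; 4·2 + 4·3 + 1·3; 2·2 + 1·3 + 2·3) = (30, 23, 13)
w2 = Lw1 = (6·30 + 4·23 + 2·13; 4·30 + 4·23 + 1·13; 2·30 + 1·23 + 2·13) = (298, 225, 109)
Lw2 = (2906, 2201, 1039)
w2·Lw2 = 298·2906 + 225·2201 + 109·1039 = 1474464; w2·w2 = 298·298 + 225·225 + 109·109 = 151310
λ ≈ 1474464/151310 = 9.7447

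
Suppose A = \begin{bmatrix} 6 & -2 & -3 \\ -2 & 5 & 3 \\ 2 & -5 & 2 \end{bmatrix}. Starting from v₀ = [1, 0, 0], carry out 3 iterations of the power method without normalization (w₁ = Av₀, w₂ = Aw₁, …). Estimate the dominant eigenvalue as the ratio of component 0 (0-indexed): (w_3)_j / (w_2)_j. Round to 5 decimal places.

w1 = Av₀ = (6·1 + (-2)·0 + (-3)·0; (-2)·1 + 5·0 + 3·0; 2·1 + (-5)·0 + 2·0) = (6, -2, 2)
w2 = Aw1 = (6·6 + (-2)·(-2) + (-3)·2; (-2)·6 + 5·(-2) + 3·2; 2·6 + (-5)·(-2) + 2·2) = (34, -16, 26)
w3 = Aw2 = (158, -70, 200)
Ratio at component: 158 / 34 = 4.64706

4.64706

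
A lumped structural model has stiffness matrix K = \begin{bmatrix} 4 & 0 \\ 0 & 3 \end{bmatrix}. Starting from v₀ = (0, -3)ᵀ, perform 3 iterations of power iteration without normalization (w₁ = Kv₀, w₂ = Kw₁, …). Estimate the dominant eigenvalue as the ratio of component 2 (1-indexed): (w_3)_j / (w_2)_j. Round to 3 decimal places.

w1 = Kv₀ = (0, -9)
w2 = Kw1 = (0, -27)
w3 = Kw2 = (0, -81)
Ratio at component: -81 / -27 = 3.000

λ ≈ 3.000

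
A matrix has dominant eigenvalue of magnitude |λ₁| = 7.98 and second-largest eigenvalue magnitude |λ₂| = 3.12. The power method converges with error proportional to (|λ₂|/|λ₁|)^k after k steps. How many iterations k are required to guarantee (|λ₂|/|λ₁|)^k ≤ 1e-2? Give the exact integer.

5

|λ₂/λ₁| = 3.12/7.98 = 0.39098
Need k ≥ ln(1e-2) / ln(0.39098) = -4.6052 / -0.9391 ≈ 4.904
Smallest integer k satisfying the bound: 5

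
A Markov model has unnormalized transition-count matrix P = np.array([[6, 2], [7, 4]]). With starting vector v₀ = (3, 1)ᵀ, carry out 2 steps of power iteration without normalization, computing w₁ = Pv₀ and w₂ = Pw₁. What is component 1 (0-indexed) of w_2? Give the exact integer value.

240

w1 = Pv₀ = (6·3 + 2·1; 7·3 + 4·1) = (20, 25)
w2 = Pw1 = (6·20 + 2·25; 7·20 + 4·25) = (170, 240)
The requested component of w2 is 240.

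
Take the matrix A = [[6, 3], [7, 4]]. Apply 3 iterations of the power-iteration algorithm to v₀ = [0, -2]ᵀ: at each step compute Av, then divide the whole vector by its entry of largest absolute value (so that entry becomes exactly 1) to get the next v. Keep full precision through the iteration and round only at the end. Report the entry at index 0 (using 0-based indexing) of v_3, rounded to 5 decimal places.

Av0 = (-6.000000, -8.000000); divide by -8.000000 → v1 = (0.750000, 1.000000)
Av1 = (7.500000, 9.250000); divide by 9.250000 → v2 = (0.810811, 1.000000)
Av2 = (7.864865, 9.675676); divide by 9.675676 → v3 = (0.812849, 1.000000)
Requested entry of v3: -582/-716 = 0.81285

0.81285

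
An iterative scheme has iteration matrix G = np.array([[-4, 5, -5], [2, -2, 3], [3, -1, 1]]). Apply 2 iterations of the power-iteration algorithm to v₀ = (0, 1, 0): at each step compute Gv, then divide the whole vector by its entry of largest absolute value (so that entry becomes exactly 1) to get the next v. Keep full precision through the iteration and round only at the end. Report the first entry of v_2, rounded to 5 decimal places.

1.00000

Gv0 = (5.000000, -2.000000, -1.000000); divide by 5.000000 → v1 = (1.000000, -0.400000, -0.200000)
Gv1 = (-5.000000, 2.200000, 3.200000); divide by -5.000000 → v2 = (1.000000, -0.440000, -0.640000)
Requested entry of v2: -25/-25 = 1.00000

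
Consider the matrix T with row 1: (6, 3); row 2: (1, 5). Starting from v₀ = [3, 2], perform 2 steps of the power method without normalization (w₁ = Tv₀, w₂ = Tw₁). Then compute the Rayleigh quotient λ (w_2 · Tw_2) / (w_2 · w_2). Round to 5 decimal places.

7.38196

w1 = Tv₀ = (6·3 + 3·2; 1·3 + 5·2) = (24, 13)
w2 = Tw1 = (6·24 + 3·13; 1·24 + 5·13) = (183, 89)
Tw2 = (1365, 628)
w2·Tw2 = 183·1365 + 89·628 = 305687; w2·w2 = 183·183 + 89·89 = 41410
λ ≈ 305687/41410 = 7.38196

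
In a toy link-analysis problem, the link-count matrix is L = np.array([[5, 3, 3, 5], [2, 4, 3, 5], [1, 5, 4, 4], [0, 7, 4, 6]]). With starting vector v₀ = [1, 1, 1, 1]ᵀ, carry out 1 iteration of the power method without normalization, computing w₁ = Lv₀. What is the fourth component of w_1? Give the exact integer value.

17

w1 = Lv₀ = (16, 14, 14, 17)
The requested component of w1 is 17.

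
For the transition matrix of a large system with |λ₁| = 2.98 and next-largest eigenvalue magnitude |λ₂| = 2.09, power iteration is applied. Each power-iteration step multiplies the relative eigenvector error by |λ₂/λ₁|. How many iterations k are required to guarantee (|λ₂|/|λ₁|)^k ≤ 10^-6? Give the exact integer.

39

|λ₂/λ₁| = 2.09/2.98 = 0.70134
Need k ≥ ln(10^-6) / ln(0.70134) = -13.8155 / -0.3548 ≈ 38.943
Smallest integer k satisfying the bound: 39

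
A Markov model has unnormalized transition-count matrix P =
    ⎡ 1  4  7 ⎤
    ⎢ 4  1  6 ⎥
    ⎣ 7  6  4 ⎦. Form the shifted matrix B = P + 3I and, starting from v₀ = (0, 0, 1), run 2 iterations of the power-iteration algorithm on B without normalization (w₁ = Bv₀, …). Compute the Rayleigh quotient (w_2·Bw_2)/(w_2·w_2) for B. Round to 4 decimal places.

16.7172

B = P + 3I has rows (4, 4, 7); (4, 4, 6); (7, 6, 7)
w1 = Bv₀ = (7, 6, 7)
w2 = Bw1 = (101, 94, 134)
Bw2 = (1718, 1584, 2209)
w2·Bw2 = 618420; w2·w2 = 36993; μ ≈ 618420/36993 = 16.7172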